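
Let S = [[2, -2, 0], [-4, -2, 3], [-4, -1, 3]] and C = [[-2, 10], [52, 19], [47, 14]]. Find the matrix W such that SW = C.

Left-multiplying both sides by S⁻¹ gives W = S⁻¹C.
S has determinant -6; S⁻¹ = [[1/2, -1, 1], [0, -1, 1], [2/3, -5/3, 2]].
W = S⁻¹C = [[1/2, -1, 1], [0, -1, 1], [2/3, -5/3, 2]] · [[-2, 10], [52, 19], [47, 14]] = [[-6, 0], [-5, -5], [6, 3]].

W = [[-6, 0], [-5, -5], [6, 3]]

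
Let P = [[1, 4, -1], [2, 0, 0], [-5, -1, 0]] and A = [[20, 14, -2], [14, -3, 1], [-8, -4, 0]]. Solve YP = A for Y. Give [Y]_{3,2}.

Since P sits to the right of Y, Y = AP⁻¹.
det P = 2; the adjugate gives P⁻¹ = [[0, 1/2, 0], [0, -5/2, -1], [-1, -19/2, -4]].
Y = AP⁻¹ = [[20, 14, -2], [14, -3, 1], [-8, -4, 0]] · [[0, 1/2, 0], [0, -5/2, -1], [-1, -19/2, -4]] = [[2, -6, -6], [-1, 5, -1], [0, 6, 4]].

6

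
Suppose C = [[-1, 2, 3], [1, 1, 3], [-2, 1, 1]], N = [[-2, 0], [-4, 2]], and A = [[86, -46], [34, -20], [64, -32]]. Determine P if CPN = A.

P = [[1, 4], [2, -5], [0, -3]]

P = C⁻¹AN⁻¹ (apply C⁻¹ on the left and N⁻¹ on the right).
C has determinant -3; C⁻¹ = [[2/3, -1/3, -1], [7/3, -5/3, -2], [-1, 1, 1]].
det N = -4; the adjugate gives N⁻¹ = [[-1/2, 0], [-1, 1/2]].
C⁻¹A = [[-18, 8], [16, -10], [12, -6]].
P = (C⁻¹A)N⁻¹ = [[1, 4], [2, -5], [0, -3]].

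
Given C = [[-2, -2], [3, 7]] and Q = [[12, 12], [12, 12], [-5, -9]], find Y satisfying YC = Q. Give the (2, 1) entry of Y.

-6

Since C sits to the right of Y, Y = QC⁻¹.
C has determinant -8; C⁻¹ = [[-7/8, -1/4], [3/8, 1/4]].
Y = QC⁻¹ = [[12, 12], [12, 12], [-5, -9]] · [[-7/8, -1/4], [3/8, 1/4]] = [[-6, 0], [-6, 0], [1, -1]].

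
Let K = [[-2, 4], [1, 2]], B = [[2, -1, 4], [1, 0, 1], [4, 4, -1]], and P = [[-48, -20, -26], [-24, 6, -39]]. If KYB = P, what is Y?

Y = [[-4, 4, 1], [-3, -2, -1]]

Isolating Y: multiply by K⁻¹ from the left and B⁻¹ from the right, so Y = K⁻¹PB⁻¹.
det K = -8; the adjugate gives K⁻¹ = [[-1/4, 1/2], [1/8, 1/4]].
det B = 3, so B⁻¹ = [[-4/3, 5, -1/3], [5/3, -6, 2/3], [4/3, -4, 1/3]].
K⁻¹P = [[0, 8, -13], [-12, -1, -13]].
Y = (K⁻¹P)B⁻¹ = [[-4, 4, 1], [-3, -2, -1]].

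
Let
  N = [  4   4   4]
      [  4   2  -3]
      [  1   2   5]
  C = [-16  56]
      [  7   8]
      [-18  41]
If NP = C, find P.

P = [[-5, 5], [6, 3], [-5, 6]]

Left-multiplying both sides by N⁻¹ gives P = N⁻¹C.
N has determinant -4; N⁻¹ = [[-4, 3, 5], [23/4, -4, -7], [-3/2, 1, 2]].
P = N⁻¹C = [[-4, 3, 5], [23/4, -4, -7], [-3/2, 1, 2]] · [[-16, 56], [7, 8], [-18, 41]] = [[-5, 5], [6, 3], [-5, 6]].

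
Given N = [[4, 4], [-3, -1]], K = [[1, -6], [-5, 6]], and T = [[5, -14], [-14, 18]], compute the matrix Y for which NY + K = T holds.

NY = T − K = [[4, -8], [-9, 12]].
Left-multiplying both sides by N⁻¹ gives Y = N⁻¹(T − K).
det N = 8, so N⁻¹ = [[-1/8, -1/2], [3/8, 1/2]].
Y = N⁻¹(T − K) = [[4, -5], [-3, 3]].

Y = [[4, -5], [-3, 3]]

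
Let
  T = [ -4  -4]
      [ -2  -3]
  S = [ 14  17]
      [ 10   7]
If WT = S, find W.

Right-multiplying both sides by T⁻¹ gives W = ST⁻¹.
det T = 4; the adjugate gives T⁻¹ = [[-3/4, 1], [1/2, -1]].
W = ST⁻¹ = [[14, 17], [10, 7]] · [[-3/4, 1], [1/2, -1]] = [[-2, -3], [-4, 3]].

W = [[-2, -3], [-4, 3]]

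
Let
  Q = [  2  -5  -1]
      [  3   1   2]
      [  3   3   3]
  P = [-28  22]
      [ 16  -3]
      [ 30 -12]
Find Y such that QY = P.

Q is on the left of Y, so left-multiply by Q⁻¹: Y = Q⁻¹P.
Q has determinant 3; Q⁻¹ = [[-1, 4, -3], [-1, 3, -7/3], [2, -7, 17/3]].
Y = Q⁻¹P = [[-1, 4, -3], [-1, 3, -7/3], [2, -7, 17/3]] · [[-28, 22], [16, -3], [30, -12]] = [[2, 2], [6, -3], [2, -3]].

Y = [[2, 2], [6, -3], [2, -3]]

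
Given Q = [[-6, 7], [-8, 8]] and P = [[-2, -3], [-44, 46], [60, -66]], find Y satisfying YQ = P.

Right-multiplying both sides by Q⁻¹ gives Y = PQ⁻¹.
det Q = 8; the adjugate gives Q⁻¹ = [[1, -7/8], [1, -3/4]].
Y = PQ⁻¹ = [[-2, -3], [-44, 46], [60, -66]] · [[1, -7/8], [1, -3/4]] = [[-5, 4], [2, 4], [-6, -3]].

Y = [[-5, 4], [2, 4], [-6, -3]]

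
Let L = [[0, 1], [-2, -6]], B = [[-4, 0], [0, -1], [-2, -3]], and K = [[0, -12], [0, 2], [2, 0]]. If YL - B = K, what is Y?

YL = K + B = [[-4, -12], [0, 1], [0, -3]].
Right-multiplying both sides by L⁻¹ gives Y = (K + B)L⁻¹.
det L = 2; the adjugate gives L⁻¹ = [[-3, -1/2], [1, 0]].
Y = (K + B)L⁻¹ = [[0, 2], [1, 0], [-3, 0]].

Y = [[0, 2], [1, 0], [-3, 0]]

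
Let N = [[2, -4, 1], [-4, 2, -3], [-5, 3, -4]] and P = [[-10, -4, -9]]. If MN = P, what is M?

Right-multiplying both sides by N⁻¹ gives M = PN⁻¹.
N has determinant 4; N⁻¹ = [[1/4, -13/4, 5/2], [-1/4, -3/4, 1/2], [-1/2, 7/2, -3]].
M = PN⁻¹ = [[-10, -4, -9]] · [[1/4, -13/4, 5/2], [-1/4, -3/4, 1/2], [-1/2, 7/2, -3]] = [[3, 4, 0]].

M = [[3, 4, 0]]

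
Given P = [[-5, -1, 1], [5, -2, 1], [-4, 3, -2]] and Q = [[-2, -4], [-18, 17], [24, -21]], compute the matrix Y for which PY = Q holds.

Y = [[-1, 2], [6, -1], [-1, 5]]

Since P multiplies Y on the left, Y = P⁻¹Q.
P has determinant -4; P⁻¹ = [[-1/4, -1/4, -1/4], [-3/2, -7/2, -5/2], [-7/4, -19/4, -15/4]].
Y = P⁻¹Q = [[-1/4, -1/4, -1/4], [-3/2, -7/2, -5/2], [-7/4, -19/4, -15/4]] · [[-2, -4], [-18, 17], [24, -21]] = [[-1, 2], [6, -1], [-1, 5]].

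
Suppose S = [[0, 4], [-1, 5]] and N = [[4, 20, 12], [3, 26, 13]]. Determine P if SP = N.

Since S multiplies P on the left, P = S⁻¹N.
S has determinant 4; S⁻¹ = [[5/4, -1], [1/4, 0]].
P = S⁻¹N = [[5/4, -1], [1/4, 0]] · [[4, 20, 12], [3, 26, 13]] = [[2, -1, 2], [1, 5, 3]].

P = [[2, -1, 2], [1, 5, 3]]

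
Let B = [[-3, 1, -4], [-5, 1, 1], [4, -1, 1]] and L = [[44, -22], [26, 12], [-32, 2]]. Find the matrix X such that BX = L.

X = [[-6, -2], [2, -4], [-6, 6]]

B is on the left of X, so left-multiply by B⁻¹: X = B⁻¹L.
det B = -1, so B⁻¹ = [[-2, -3, -5], [-9, -13, -23], [-1, -1, -2]].
X = B⁻¹L = [[-2, -3, -5], [-9, -13, -23], [-1, -1, -2]] · [[44, -22], [26, 12], [-32, 2]] = [[-6, -2], [2, -4], [-6, 6]].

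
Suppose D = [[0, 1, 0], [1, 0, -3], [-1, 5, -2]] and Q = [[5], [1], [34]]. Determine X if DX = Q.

Since D multiplies X on the left, X = D⁻¹Q.
det D = 5, so D⁻¹ = [[3, 2/5, -3/5], [1, 0, 0], [1, -1/5, -1/5]].
X = D⁻¹Q = [[3, 2/5, -3/5], [1, 0, 0], [1, -1/5, -1/5]] · [[5], [1], [34]] = [[-5], [5], [-2]].

X = [[-5], [5], [-2]]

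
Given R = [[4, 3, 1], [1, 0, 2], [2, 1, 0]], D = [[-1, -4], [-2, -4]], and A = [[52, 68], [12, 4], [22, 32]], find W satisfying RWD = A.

W = R⁻¹AD⁻¹ (apply R⁻¹ on the left and D⁻¹ on the right).
R has determinant 5; R⁻¹ = [[-2/5, 1/5, 6/5], [4/5, -2/5, -7/5], [1/5, 2/5, -3/5]].
det D = -4, so D⁻¹ = [[1, -1], [-1/2, 1/4]].
R⁻¹A = [[8, 12], [6, 8], [2, -4]].
W = (R⁻¹A)D⁻¹ = [[2, -5], [2, -4], [4, -3]].

W = [[2, -5], [2, -4], [4, -3]]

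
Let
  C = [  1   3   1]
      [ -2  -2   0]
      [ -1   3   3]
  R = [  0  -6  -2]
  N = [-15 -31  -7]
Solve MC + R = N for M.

MC = N − R = [[-15, -25, -5]].
Since C sits to the right of M, M = (N − R)C⁻¹.
C has determinant 4; C⁻¹ = [[-3/2, -3/2, 1/2], [3/2, 1, -1/2], [-2, -3/2, 1]].
M = (N − R)C⁻¹ = [[-5, 5, 0]].

M = [[-5, 5, 0]]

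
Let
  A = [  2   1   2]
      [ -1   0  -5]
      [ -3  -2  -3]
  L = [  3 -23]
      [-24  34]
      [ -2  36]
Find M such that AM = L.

M = [[-1, -4], [-5, -3], [5, -6]]

Left-multiplying both sides by A⁻¹ gives M = A⁻¹L.
A has determinant -4; A⁻¹ = [[5/2, 1/4, 5/4], [-3, 0, -2], [-1/2, -1/4, -1/4]].
M = A⁻¹L = [[5/2, 1/4, 5/4], [-3, 0, -2], [-1/2, -1/4, -1/4]] · [[3, -23], [-24, 34], [-2, 36]] = [[-1, -4], [-5, -3], [5, -6]].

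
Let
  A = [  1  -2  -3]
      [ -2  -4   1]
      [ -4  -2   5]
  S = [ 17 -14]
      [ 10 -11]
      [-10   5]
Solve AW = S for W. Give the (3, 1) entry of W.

-4

A is on the left of W, so left-multiply by A⁻¹: W = A⁻¹S.
det A = 6, so A⁻¹ = [[-3, 8/3, -7/3], [1, -7/6, 5/6], [-2, 5/3, -4/3]].
W = A⁻¹S = [[-3, 8/3, -7/3], [1, -7/6, 5/6], [-2, 5/3, -4/3]] · [[17, -14], [10, -11], [-10, 5]] = [[-1, 1], [-3, 3], [-4, 3]].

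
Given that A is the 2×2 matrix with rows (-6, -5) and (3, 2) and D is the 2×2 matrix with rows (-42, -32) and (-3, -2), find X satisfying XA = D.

A is on the right of X, so right-multiply by A⁻¹: X = DA⁻¹.
det A = 3; the adjugate gives A⁻¹ = [[2/3, 5/3], [-1, -2]].
X = DA⁻¹ = [[-42, -32], [-3, -2]] · [[2/3, 5/3], [-1, -2]] = [[4, -6], [0, -1]].

X = [[4, -6], [0, -1]]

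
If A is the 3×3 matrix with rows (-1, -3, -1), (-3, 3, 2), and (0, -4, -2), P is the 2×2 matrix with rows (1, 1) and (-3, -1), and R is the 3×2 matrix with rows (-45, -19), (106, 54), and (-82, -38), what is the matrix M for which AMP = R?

Isolating M: multiply by A⁻¹ from the left and P⁻¹ from the right, so M = A⁻¹RP⁻¹.
det A = 4; the adjugate gives A⁻¹ = [[1/2, -1/2, -3/4], [-3/2, 1/2, 5/4], [3, -1, -3]].
det P = 2; the adjugate gives P⁻¹ = [[-1/2, -1/2], [3/2, 1/2]].
A⁻¹R = [[-14, -8], [18, 8], [5, 3]].
M = (A⁻¹R)P⁻¹ = [[-5, 3], [3, -5], [2, -1]].

M = [[-5, 3], [3, -5], [2, -1]]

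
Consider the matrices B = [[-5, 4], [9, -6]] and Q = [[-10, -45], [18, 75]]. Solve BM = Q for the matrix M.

Left-multiplying both sides by B⁻¹ gives M = B⁻¹Q.
B has determinant -6; B⁻¹ = [[1, 2/3], [3/2, 5/6]].
M = B⁻¹Q = [[1, 2/3], [3/2, 5/6]] · [[-10, -45], [18, 75]] = [[2, 5], [0, -5]].

M = [[2, 5], [0, -5]]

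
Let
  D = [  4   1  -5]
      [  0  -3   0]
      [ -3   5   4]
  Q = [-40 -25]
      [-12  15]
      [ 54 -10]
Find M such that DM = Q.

D is on the left of M, so left-multiply by D⁻¹: M = D⁻¹Q.
D has determinant -3; D⁻¹ = [[4, 29/3, 5], [0, -1/3, 0], [3, 23/3, 4]].
M = D⁻¹Q = [[4, 29/3, 5], [0, -1/3, 0], [3, 23/3, 4]] · [[-40, -25], [-12, 15], [54, -10]] = [[-6, -5], [4, -5], [4, 0]].

M = [[-6, -5], [4, -5], [4, 0]]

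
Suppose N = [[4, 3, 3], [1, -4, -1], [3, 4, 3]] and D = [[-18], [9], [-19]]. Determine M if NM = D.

M = [[0], [-1], [-5]]

Since N multiplies M on the left, M = N⁻¹D.
det N = -2; the adjugate gives N⁻¹ = [[4, -3/2, -9/2], [3, -3/2, -7/2], [-8, 7/2, 19/2]].
M = N⁻¹D = [[4, -3/2, -9/2], [3, -3/2, -7/2], [-8, 7/2, 19/2]] · [[-18], [9], [-19]] = [[0], [-1], [-5]].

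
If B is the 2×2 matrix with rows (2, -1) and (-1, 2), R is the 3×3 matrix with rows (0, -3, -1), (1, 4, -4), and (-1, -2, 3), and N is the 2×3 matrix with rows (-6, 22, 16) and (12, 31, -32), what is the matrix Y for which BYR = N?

Y = [[-5, 5, 5], [-4, 2, -4]]

Y = B⁻¹NR⁻¹ (apply B⁻¹ on the left and R⁻¹ on the right).
det B = 3, so B⁻¹ = [[2/3, 1/3], [1/3, 2/3]].
det R = -5; the adjugate gives R⁻¹ = [[-4/5, -11/5, -16/5], [-1/5, 1/5, 1/5], [-2/5, -3/5, -3/5]].
B⁻¹N = [[0, 25, 0], [6, 28, -16]].
Y = (B⁻¹N)R⁻¹ = [[-5, 5, 5], [-4, 2, -4]].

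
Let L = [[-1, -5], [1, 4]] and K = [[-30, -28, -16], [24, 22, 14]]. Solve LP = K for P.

L is on the left of P, so left-multiply by L⁻¹: P = L⁻¹K.
det L = 1, so L⁻¹ = [[4, 5], [-1, -1]].
P = L⁻¹K = [[4, 5], [-1, -1]] · [[-30, -28, -16], [24, 22, 14]] = [[0, -2, 6], [6, 6, 2]].

P = [[0, -2, 6], [6, 6, 2]]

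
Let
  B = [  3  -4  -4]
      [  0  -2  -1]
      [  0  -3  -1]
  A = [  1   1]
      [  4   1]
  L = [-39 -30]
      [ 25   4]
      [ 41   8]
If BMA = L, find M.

M = [[-5, -5], [0, -4], [3, 1]]

Left-multiply by B⁻¹ and right-multiply by A⁻¹: M = B⁻¹LA⁻¹.
det B = -3, so B⁻¹ = [[1/3, -8/3, 4/3], [0, 1, -1], [0, -3, 2]].
A has determinant -3; A⁻¹ = [[-1/3, 1/3], [4/3, -1/3]].
B⁻¹L = [[-25, -10], [-16, -4], [7, 4]].
M = (B⁻¹L)A⁻¹ = [[-5, -5], [0, -4], [3, 1]].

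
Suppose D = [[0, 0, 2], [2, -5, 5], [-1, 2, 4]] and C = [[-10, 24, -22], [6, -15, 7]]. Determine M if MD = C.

M = [[-5, -4, 2], [-4, 3, 0]]

D is on the right of M, so right-multiply by D⁻¹: M = CD⁻¹.
D has determinant -2; D⁻¹ = [[15, -2, -5], [13/2, -1, -2], [1/2, 0, 0]].
M = CD⁻¹ = [[-10, 24, -22], [6, -15, 7]] · [[15, -2, -5], [13/2, -1, -2], [1/2, 0, 0]] = [[-5, -4, 2], [-4, 3, 0]].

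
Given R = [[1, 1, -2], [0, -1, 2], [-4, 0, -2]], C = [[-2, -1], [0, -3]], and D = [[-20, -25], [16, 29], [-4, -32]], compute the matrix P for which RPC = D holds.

P = [[2, -2], [-2, 5], [-5, -1]]

Isolating P: multiply by R⁻¹ from the left and C⁻¹ from the right, so P = R⁻¹DC⁻¹.
det R = 2; the adjugate gives R⁻¹ = [[1, 1, 0], [-4, -5, -1], [-2, -2, -1/2]].
det C = 6, so C⁻¹ = [[-1/2, 1/6], [0, -1/3]].
R⁻¹D = [[-4, 4], [4, -13], [10, 8]].
P = (R⁻¹D)C⁻¹ = [[2, -2], [-2, 5], [-5, -1]].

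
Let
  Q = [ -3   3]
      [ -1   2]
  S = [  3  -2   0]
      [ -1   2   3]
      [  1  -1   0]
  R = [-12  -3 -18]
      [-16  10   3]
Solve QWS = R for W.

W = [[-1, 5, 0], [-4, 3, 3]]

Left-multiply by Q⁻¹ and right-multiply by S⁻¹: W = Q⁻¹RS⁻¹.
det Q = -3; the adjugate gives Q⁻¹ = [[-2/3, 1], [-1/3, 1]].
det S = 3; the adjugate gives S⁻¹ = [[1, 0, -2], [1, 0, -3], [-1/3, 1/3, 4/3]].
Q⁻¹R = [[-8, 12, 15], [-12, 11, 9]].
W = (Q⁻¹R)S⁻¹ = [[-1, 5, 0], [-4, 3, 3]].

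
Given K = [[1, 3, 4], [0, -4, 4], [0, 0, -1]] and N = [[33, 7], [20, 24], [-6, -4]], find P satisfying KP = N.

P = [[6, -3], [1, -2], [6, 4]]

Since K multiplies P on the left, P = K⁻¹N.
det K = 4, so K⁻¹ = [[1, 3/4, 7], [0, -1/4, -1], [0, 0, -1]].
P = K⁻¹N = [[1, 3/4, 7], [0, -1/4, -1], [0, 0, -1]] · [[33, 7], [20, 24], [-6, -4]] = [[6, -3], [1, -2], [6, 4]].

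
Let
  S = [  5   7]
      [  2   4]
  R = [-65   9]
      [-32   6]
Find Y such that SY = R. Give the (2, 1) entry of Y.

Left-multiplying both sides by S⁻¹ gives Y = S⁻¹R.
S has determinant 6; S⁻¹ = [[2/3, -7/6], [-1/3, 5/6]].
Y = S⁻¹R = [[2/3, -7/6], [-1/3, 5/6]] · [[-65, 9], [-32, 6]] = [[-6, -1], [-5, 2]].

-5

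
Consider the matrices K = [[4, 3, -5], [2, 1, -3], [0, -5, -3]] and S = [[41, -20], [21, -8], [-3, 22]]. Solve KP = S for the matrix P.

P = [[3, 0], [3, -5], [-4, 1]]

Left-multiplying both sides by K⁻¹ gives P = K⁻¹S.
det K = -4, so K⁻¹ = [[9/2, -17/2, 1], [-3/2, 3, -1/2], [5/2, -5, 1/2]].
P = K⁻¹S = [[9/2, -17/2, 1], [-3/2, 3, -1/2], [5/2, -5, 1/2]] · [[41, -20], [21, -8], [-3, 22]] = [[3, 0], [3, -5], [-4, 1]].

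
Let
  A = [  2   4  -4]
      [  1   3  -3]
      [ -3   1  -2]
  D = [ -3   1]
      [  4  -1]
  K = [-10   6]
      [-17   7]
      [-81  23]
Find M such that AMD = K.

M = [[-1, 4], [0, 0], [-4, 0]]

Isolating M: multiply by A⁻¹ from the left and D⁻¹ from the right, so M = A⁻¹KD⁻¹.
A has determinant -2; A⁻¹ = [[3/2, -2, 0], [-11/2, 8, -1], [-5, 7, -1]].
det D = -1, so D⁻¹ = [[1, 1], [4, 3]].
A⁻¹K = [[19, -5], [0, 0], [12, -4]].
M = (A⁻¹K)D⁻¹ = [[-1, 4], [0, 0], [-4, 0]].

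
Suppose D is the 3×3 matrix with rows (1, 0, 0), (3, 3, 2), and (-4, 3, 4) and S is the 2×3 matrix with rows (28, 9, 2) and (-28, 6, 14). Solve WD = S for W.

W = [[5, 5, -2], [1, -3, 5]]

Right-multiplying both sides by D⁻¹ gives W = SD⁻¹.
det D = 6, so D⁻¹ = [[1, 0, 0], [-10/3, 2/3, -1/3], [7/2, -1/2, 1/2]].
W = SD⁻¹ = [[28, 9, 2], [-28, 6, 14]] · [[1, 0, 0], [-10/3, 2/3, -1/3], [7/2, -1/2, 1/2]] = [[5, 5, -2], [1, -3, 5]].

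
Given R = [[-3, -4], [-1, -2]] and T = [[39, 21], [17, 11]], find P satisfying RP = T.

R is on the left of P, so left-multiply by R⁻¹: P = R⁻¹T.
det R = 2, so R⁻¹ = [[-1, 2], [1/2, -3/2]].
P = R⁻¹T = [[-1, 2], [1/2, -3/2]] · [[39, 21], [17, 11]] = [[-5, 1], [-6, -6]].

P = [[-5, 1], [-6, -6]]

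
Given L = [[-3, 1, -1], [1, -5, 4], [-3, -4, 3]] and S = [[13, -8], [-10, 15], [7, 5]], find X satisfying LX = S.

X = [[-4, 2], [2, -5], [1, -3]]

Since L multiplies X on the left, X = L⁻¹S.
det L = 1, so L⁻¹ = [[1, 1, -1], [-15, -12, 11], [-19, -15, 14]].
X = L⁻¹S = [[1, 1, -1], [-15, -12, 11], [-19, -15, 14]] · [[13, -8], [-10, 15], [7, 5]] = [[-4, 2], [2, -5], [1, -3]].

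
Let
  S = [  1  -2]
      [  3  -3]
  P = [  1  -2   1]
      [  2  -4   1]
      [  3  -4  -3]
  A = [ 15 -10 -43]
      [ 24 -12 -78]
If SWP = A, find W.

W = [[-1, -2, 2], [5, 0, -4]]

W = S⁻¹AP⁻¹ (apply S⁻¹ on the left and P⁻¹ on the right).
det S = 3; the adjugate gives S⁻¹ = [[-1, 2/3], [-1, 1/3]].
det P = 2, so P⁻¹ = [[8, -5, 1], [9/2, -3, 1/2], [2, -1, 0]].
S⁻¹A = [[1, 2, -9], [-7, 6, 17]].
W = (S⁻¹A)P⁻¹ = [[-1, -2, 2], [5, 0, -4]].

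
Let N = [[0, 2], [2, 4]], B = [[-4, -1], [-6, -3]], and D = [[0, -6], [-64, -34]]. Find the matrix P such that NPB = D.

P = [[5, 2], [-3, 2]]

P = N⁻¹DB⁻¹ (apply N⁻¹ on the left and B⁻¹ on the right).
det N = -4; the adjugate gives N⁻¹ = [[-1, 1/2], [1/2, 0]].
det B = 6, so B⁻¹ = [[-1/2, 1/6], [1, -2/3]].
N⁻¹D = [[-32, -11], [0, -3]].
P = (N⁻¹D)B⁻¹ = [[5, 2], [-3, 2]].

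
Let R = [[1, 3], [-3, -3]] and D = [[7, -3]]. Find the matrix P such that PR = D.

P = [[-5, -4]]

Right-multiplying both sides by R⁻¹ gives P = DR⁻¹.
det R = 6; the adjugate gives R⁻¹ = [[-1/2, -1/2], [1/2, 1/6]].
P = DR⁻¹ = [[7, -3]] · [[-1/2, -1/2], [1/2, 1/6]] = [[-5, -4]].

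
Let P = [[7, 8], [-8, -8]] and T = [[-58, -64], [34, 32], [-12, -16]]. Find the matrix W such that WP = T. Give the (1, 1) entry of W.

Right-multiplying both sides by P⁻¹ gives W = TP⁻¹.
det P = 8; the adjugate gives P⁻¹ = [[-1, -1], [1, 7/8]].
W = TP⁻¹ = [[-58, -64], [34, 32], [-12, -16]] · [[-1, -1], [1, 7/8]] = [[-6, 2], [-2, -6], [-4, -2]].

-6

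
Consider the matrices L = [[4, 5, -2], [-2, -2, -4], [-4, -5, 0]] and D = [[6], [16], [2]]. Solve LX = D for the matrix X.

Since L multiplies X on the left, X = L⁻¹D.
det L = -4, so L⁻¹ = [[5, -5/2, 6], [-4, 2, -5], [-1/2, 0, -1/2]].
X = L⁻¹D = [[5, -5/2, 6], [-4, 2, -5], [-1/2, 0, -1/2]] · [[6], [16], [2]] = [[2], [-2], [-4]].

X = [[2], [-2], [-4]]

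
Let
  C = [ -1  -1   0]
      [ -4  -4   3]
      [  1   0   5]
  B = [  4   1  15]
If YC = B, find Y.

Right-multiplying both sides by C⁻¹ gives Y = BC⁻¹.
det C = -3; the adjugate gives C⁻¹ = [[20/3, -5/3, 1], [-23/3, 5/3, -1], [-4/3, 1/3, 0]].
Y = BC⁻¹ = [[4, 1, 15]] · [[20/3, -5/3, 1], [-23/3, 5/3, -1], [-4/3, 1/3, 0]] = [[-1, 0, 3]].

Y = [[-1, 0, 3]]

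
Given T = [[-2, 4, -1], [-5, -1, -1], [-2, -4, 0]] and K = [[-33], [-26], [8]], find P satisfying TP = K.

Since T multiplies P on the left, P = T⁻¹K.
T has determinant -2; T⁻¹ = [[2, -2, 5/2], [-1, 1, -3/2], [-9, 8, -11]].
P = T⁻¹K = [[2, -2, 5/2], [-1, 1, -3/2], [-9, 8, -11]] · [[-33], [-26], [8]] = [[6], [-5], [1]].

P = [[6], [-5], [1]]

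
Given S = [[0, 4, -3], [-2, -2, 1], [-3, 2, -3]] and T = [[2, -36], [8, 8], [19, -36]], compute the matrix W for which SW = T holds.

W = [[-3, 4], [-4, -6], [-6, 4]]

Since S multiplies W on the left, W = S⁻¹T.
det S = -6; the adjugate gives S⁻¹ = [[-2/3, -1, 1/3], [3/2, 3/2, -1], [5/3, 2, -4/3]].
W = S⁻¹T = [[-2/3, -1, 1/3], [3/2, 3/2, -1], [5/3, 2, -4/3]] · [[2, -36], [8, 8], [19, -36]] = [[-3, 4], [-4, -6], [-6, 4]].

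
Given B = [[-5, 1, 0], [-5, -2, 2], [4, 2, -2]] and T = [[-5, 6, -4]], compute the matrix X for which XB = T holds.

B is on the right of X, so right-multiply by B⁻¹: X = TB⁻¹.
B has determinant -2; B⁻¹ = [[0, -1, -1], [1, -5, -5], [1, -7, -15/2]].
X = TB⁻¹ = [[-5, 6, -4]] · [[0, -1, -1], [1, -5, -5], [1, -7, -15/2]] = [[2, 3, 5]].

X = [[2, 3, 5]]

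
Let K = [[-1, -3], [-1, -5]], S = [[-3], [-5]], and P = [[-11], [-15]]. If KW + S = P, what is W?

W = [[5], [1]]

KW = P − S = [[-8], [-10]].
Since K multiplies W on the left, W = K⁻¹(P − S).
det K = 2, so K⁻¹ = [[-5/2, 3/2], [1/2, -1/2]].
W = K⁻¹(P − S) = [[5], [1]].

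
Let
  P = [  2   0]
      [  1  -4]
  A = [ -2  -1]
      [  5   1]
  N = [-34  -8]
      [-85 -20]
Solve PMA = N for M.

M = [[1, -3], [-1, 3]]

Isolating M: multiply by P⁻¹ from the left and A⁻¹ from the right, so M = P⁻¹NA⁻¹.
det P = -8; the adjugate gives P⁻¹ = [[1/2, 0], [1/8, -1/4]].
det A = 3; the adjugate gives A⁻¹ = [[1/3, 1/3], [-5/3, -2/3]].
P⁻¹N = [[-17, -4], [17, 4]].
M = (P⁻¹N)A⁻¹ = [[1, -3], [-1, 3]].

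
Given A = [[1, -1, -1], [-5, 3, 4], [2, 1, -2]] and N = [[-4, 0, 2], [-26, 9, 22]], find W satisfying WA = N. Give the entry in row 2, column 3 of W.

Right-multiplying both sides by A⁻¹ gives W = NA⁻¹.
A has determinant 3; A⁻¹ = [[-10/3, -1, -1/3], [-2/3, 0, 1/3], [-11/3, -1, -2/3]].
W = NA⁻¹ = [[-4, 0, 2], [-26, 9, 22]] · [[-10/3, -1, -1/3], [-2/3, 0, 1/3], [-11/3, -1, -2/3]] = [[6, 2, 0], [0, 4, -3]].

-3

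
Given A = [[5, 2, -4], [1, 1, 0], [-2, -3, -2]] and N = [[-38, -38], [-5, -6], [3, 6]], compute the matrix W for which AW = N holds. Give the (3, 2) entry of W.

5

A is on the left of W, so left-multiply by A⁻¹: W = A⁻¹N.
det A = -2; the adjugate gives A⁻¹ = [[1, -8, -2], [-1, 9, 2], [1/2, -11/2, -3/2]].
W = A⁻¹N = [[1, -8, -2], [-1, 9, 2], [1/2, -11/2, -3/2]] · [[-38, -38], [-5, -6], [3, 6]] = [[-4, -2], [-1, -4], [4, 5]].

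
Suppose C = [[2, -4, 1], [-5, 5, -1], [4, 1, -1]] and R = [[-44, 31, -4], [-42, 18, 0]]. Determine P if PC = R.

Right-multiplying both sides by C⁻¹ gives P = RC⁻¹.
det C = 3; the adjugate gives C⁻¹ = [[-4/3, -1, -1/3], [-3, -2, -1], [-25/3, -6, -10/3]].
P = RC⁻¹ = [[-44, 31, -4], [-42, 18, 0]] · [[-4/3, -1, -1/3], [-3, -2, -1], [-25/3, -6, -10/3]] = [[-1, 6, -3], [2, 6, -4]].

P = [[-1, 6, -3], [2, 6, -4]]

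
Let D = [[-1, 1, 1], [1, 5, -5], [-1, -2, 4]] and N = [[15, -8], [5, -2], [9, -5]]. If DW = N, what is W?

Since D multiplies W on the left, W = D⁻¹N.
det D = -6; the adjugate gives D⁻¹ = [[-5/3, 1, 5/3], [-1/6, 1/2, 2/3], [-1/2, 1/2, 1]].
W = D⁻¹N = [[-5/3, 1, 5/3], [-1/6, 1/2, 2/3], [-1/2, 1/2, 1]] · [[15, -8], [5, -2], [9, -5]] = [[-5, 3], [6, -3], [4, -2]].

W = [[-5, 3], [6, -3], [4, -2]]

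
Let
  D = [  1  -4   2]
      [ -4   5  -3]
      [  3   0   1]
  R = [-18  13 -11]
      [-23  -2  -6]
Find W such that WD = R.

Since D sits to the right of W, W = RD⁻¹.
det D = -5, so D⁻¹ = [[-1, -4/5, -2/5], [1, 1, 1], [3, 12/5, 11/5]].
W = RD⁻¹ = [[-18, 13, -11], [-23, -2, -6]] · [[-1, -4/5, -2/5], [1, 1, 1], [3, 12/5, 11/5]] = [[-2, 1, -4], [3, 2, -6]].

W = [[-2, 1, -4], [3, 2, -6]]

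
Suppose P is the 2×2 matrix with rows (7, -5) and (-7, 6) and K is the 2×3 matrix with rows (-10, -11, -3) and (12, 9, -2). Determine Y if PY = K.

P is on the left of Y, so left-multiply by P⁻¹: Y = P⁻¹K.
det P = 7, so P⁻¹ = [[6/7, 5/7], [1, 1]].
Y = P⁻¹K = [[6/7, 5/7], [1, 1]] · [[-10, -11, -3], [12, 9, -2]] = [[0, -3, -4], [2, -2, -5]].

Y = [[0, -3, -4], [2, -2, -5]]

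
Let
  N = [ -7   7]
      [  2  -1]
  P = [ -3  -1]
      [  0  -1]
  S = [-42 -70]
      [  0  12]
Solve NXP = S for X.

X = [[2, -4], [4, 4]]

Left-multiply by N⁻¹ and right-multiply by P⁻¹: X = N⁻¹SP⁻¹.
det N = -7, so N⁻¹ = [[1/7, 1], [2/7, 1]].
det P = 3, so P⁻¹ = [[-1/3, 1/3], [0, -1]].
N⁻¹S = [[-6, 2], [-12, -8]].
X = (N⁻¹S)P⁻¹ = [[2, -4], [4, 4]].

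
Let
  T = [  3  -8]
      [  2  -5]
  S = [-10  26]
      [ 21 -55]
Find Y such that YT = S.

Y = [[-2, -2], [5, 3]]

T is on the right of Y, so right-multiply by T⁻¹: Y = ST⁻¹.
det T = 1; the adjugate gives T⁻¹ = [[-5, 8], [-2, 3]].
Y = ST⁻¹ = [[-10, 26], [21, -55]] · [[-5, 8], [-2, 3]] = [[-2, -2], [5, 3]].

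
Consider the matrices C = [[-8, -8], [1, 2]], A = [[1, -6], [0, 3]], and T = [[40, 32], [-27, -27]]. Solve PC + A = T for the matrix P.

P = [[-5, -1], [3, -3]]

PC = T − A = [[39, 38], [-27, -30]].
Right-multiplying both sides by C⁻¹ gives P = (T − A)C⁻¹.
det C = -8, so C⁻¹ = [[-1/4, -1], [1/8, 1]].
P = (T − A)C⁻¹ = [[-5, -1], [3, -3]].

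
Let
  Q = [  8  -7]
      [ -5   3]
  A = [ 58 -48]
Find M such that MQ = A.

M = [[6, -2]]

Q is on the right of M, so right-multiply by Q⁻¹: M = AQ⁻¹.
Q has determinant -11; Q⁻¹ = [[-3/11, -7/11], [-5/11, -8/11]].
M = AQ⁻¹ = [[58, -48]] · [[-3/11, -7/11], [-5/11, -8/11]] = [[6, -2]].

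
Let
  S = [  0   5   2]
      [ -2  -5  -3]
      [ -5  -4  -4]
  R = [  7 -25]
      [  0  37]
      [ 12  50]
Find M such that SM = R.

Since S multiplies M on the left, M = S⁻¹R.
det S = 1, so S⁻¹ = [[8, 12, -5], [7, 10, -4], [-17, -25, 10]].
M = S⁻¹R = [[8, 12, -5], [7, 10, -4], [-17, -25, 10]] · [[7, -25], [0, 37], [12, 50]] = [[-4, -6], [1, -5], [1, 0]].

M = [[-4, -6], [1, -5], [1, 0]]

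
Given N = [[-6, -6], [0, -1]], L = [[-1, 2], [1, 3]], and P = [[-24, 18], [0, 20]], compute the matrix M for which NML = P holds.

M = [[1, 5], [-4, -4]]

Left-multiply by N⁻¹ and right-multiply by L⁻¹: M = N⁻¹PL⁻¹.
det N = 6, so N⁻¹ = [[-1/6, 1], [0, -1]].
det L = -5, so L⁻¹ = [[-3/5, 2/5], [1/5, 1/5]].
N⁻¹P = [[4, 17], [0, -20]].
M = (N⁻¹P)L⁻¹ = [[1, 5], [-4, -4]].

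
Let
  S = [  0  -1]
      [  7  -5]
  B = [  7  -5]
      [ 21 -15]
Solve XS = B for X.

Right-multiplying both sides by S⁻¹ gives X = BS⁻¹.
det S = 7; the adjugate gives S⁻¹ = [[-5/7, 1/7], [-1, 0]].
X = BS⁻¹ = [[7, -5], [21, -15]] · [[-5/7, 1/7], [-1, 0]] = [[0, 1], [0, 3]].

X = [[0, 1], [0, 3]]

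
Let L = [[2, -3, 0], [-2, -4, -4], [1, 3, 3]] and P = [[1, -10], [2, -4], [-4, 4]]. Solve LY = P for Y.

Since L multiplies Y on the left, Y = L⁻¹P.
det L = -6; the adjugate gives L⁻¹ = [[0, -3/2, -2], [-1/3, -1, -4/3], [1/3, 3/2, 7/3]].
Y = L⁻¹P = [[0, -3/2, -2], [-1/3, -1, -4/3], [1/3, 3/2, 7/3]] · [[1, -10], [2, -4], [-4, 4]] = [[5, -2], [3, 2], [-6, 0]].

Y = [[5, -2], [3, 2], [-6, 0]]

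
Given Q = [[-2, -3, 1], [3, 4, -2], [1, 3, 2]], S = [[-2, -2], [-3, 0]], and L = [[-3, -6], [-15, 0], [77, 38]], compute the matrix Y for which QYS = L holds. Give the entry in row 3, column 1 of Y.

-4

Isolating Y: multiply by Q⁻¹ from the left and S⁻¹ from the right, so Y = Q⁻¹LS⁻¹.
det Q = 1; the adjugate gives Q⁻¹ = [[14, 9, 2], [-8, -5, -1], [5, 3, 1]].
det S = -6; the adjugate gives S⁻¹ = [[0, -1/3], [-1/2, 1/3]].
Q⁻¹L = [[-23, -8], [22, 10], [17, 8]].
Y = (Q⁻¹L)S⁻¹ = [[4, 5], [-5, -4], [-4, -3]].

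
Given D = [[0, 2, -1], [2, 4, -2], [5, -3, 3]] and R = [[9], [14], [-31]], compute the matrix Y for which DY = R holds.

Since D multiplies Y on the left, Y = D⁻¹R.
D has determinant -6; D⁻¹ = [[-1, 1/2, 0], [8/3, -5/6, 1/3], [13/3, -5/3, 2/3]].
Y = D⁻¹R = [[-1, 1/2, 0], [8/3, -5/6, 1/3], [13/3, -5/3, 2/3]] · [[9], [14], [-31]] = [[-2], [2], [-5]].

Y = [[-2], [2], [-5]]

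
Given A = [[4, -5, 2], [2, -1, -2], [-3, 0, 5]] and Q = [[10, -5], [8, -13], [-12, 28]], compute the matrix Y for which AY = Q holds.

Y = [[-1, -6], [-4, -3], [-3, 2]]

A is on the left of Y, so left-multiply by A⁻¹: Y = A⁻¹Q.
A has determinant -6; A⁻¹ = [[5/6, -25/6, -2], [2/3, -13/3, -2], [1/2, -5/2, -1]].
Y = A⁻¹Q = [[5/6, -25/6, -2], [2/3, -13/3, -2], [1/2, -5/2, -1]] · [[10, -5], [8, -13], [-12, 28]] = [[-1, -6], [-4, -3], [-3, 2]].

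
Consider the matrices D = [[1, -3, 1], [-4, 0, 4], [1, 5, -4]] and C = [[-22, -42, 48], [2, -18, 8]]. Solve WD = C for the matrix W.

W = [[4, 5, -6], [-4, -3, -6]]

Right-multiplying both sides by D⁻¹ gives W = CD⁻¹.
det D = -4, so D⁻¹ = [[5, 7/4, 3], [3, 5/4, 2], [5, 2, 3]].
W = CD⁻¹ = [[-22, -42, 48], [2, -18, 8]] · [[5, 7/4, 3], [3, 5/4, 2], [5, 2, 3]] = [[4, 5, -6], [-4, -3, -6]].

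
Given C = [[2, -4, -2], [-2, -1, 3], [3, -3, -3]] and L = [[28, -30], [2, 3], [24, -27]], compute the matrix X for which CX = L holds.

C is on the left of X, so left-multiply by C⁻¹: X = C⁻¹L.
det C = -6; the adjugate gives C⁻¹ = [[-2, 1, 7/3], [-1/2, 0, 1/3], [-3/2, 1, 5/3]].
X = C⁻¹L = [[-2, 1, 7/3], [-1/2, 0, 1/3], [-3/2, 1, 5/3]] · [[28, -30], [2, 3], [24, -27]] = [[2, 0], [-6, 6], [0, 3]].

X = [[2, 0], [-6, 6], [0, 3]]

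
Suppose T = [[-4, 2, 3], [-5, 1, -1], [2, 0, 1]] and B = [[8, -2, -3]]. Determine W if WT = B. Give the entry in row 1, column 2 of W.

2

T is on the right of W, so right-multiply by T⁻¹: W = BT⁻¹.
T has determinant -4; T⁻¹ = [[-1/4, 1/2, 5/4], [-3/4, 5/2, 19/4], [1/2, -1, -3/2]].
W = BT⁻¹ = [[8, -2, -3]] · [[-1/4, 1/2, 5/4], [-3/4, 5/2, 19/4], [1/2, -1, -3/2]] = [[-2, 2, 5]].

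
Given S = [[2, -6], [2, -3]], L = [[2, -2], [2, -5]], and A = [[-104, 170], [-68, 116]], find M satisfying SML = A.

M = [[-3, -5], [4, 2]]

Left-multiply by S⁻¹ and right-multiply by L⁻¹: M = S⁻¹AL⁻¹.
S has determinant 6; S⁻¹ = [[-1/2, 1], [-1/3, 1/3]].
det L = -6, so L⁻¹ = [[5/6, -1/3], [1/3, -1/3]].
S⁻¹A = [[-16, 31], [12, -18]].
M = (S⁻¹A)L⁻¹ = [[-3, -5], [4, 2]].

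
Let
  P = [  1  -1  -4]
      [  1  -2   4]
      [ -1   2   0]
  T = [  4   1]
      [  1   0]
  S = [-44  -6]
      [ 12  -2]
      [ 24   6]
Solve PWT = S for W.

W = [[2, 0], [4, 0], [1, 5]]

Left-multiply by P⁻¹ and right-multiply by T⁻¹: W = P⁻¹ST⁻¹.
det P = -4; the adjugate gives P⁻¹ = [[2, 2, 3], [1, 1, 2], [0, 1/4, 1/4]].
det T = -1, so T⁻¹ = [[0, 1], [1, -4]].
P⁻¹S = [[8, 2], [16, 4], [9, 1]].
W = (P⁻¹S)T⁻¹ = [[2, 0], [4, 0], [1, 5]].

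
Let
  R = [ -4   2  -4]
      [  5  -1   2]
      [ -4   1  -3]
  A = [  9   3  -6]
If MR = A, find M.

M = [[4, 5, 0]]

R is on the right of M, so right-multiply by R⁻¹: M = AR⁻¹.
det R = 6; the adjugate gives R⁻¹ = [[1/6, 1/3, 0], [7/6, -2/3, -2], [1/6, -2/3, -1]].
M = AR⁻¹ = [[9, 3, -6]] · [[1/6, 1/3, 0], [7/6, -2/3, -2], [1/6, -2/3, -1]] = [[4, 5, 0]].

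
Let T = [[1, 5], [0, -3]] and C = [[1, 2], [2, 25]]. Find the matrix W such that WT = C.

T is on the right of W, so right-multiply by T⁻¹: W = CT⁻¹.
T has determinant -3; T⁻¹ = [[1, 5/3], [0, -1/3]].
W = CT⁻¹ = [[1, 2], [2, 25]] · [[1, 5/3], [0, -1/3]] = [[1, 1], [2, -5]].

W = [[1, 1], [2, -5]]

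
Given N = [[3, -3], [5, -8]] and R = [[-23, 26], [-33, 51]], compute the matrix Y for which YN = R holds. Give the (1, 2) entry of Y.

-1

Right-multiplying both sides by N⁻¹ gives Y = RN⁻¹.
det N = -9, so N⁻¹ = [[8/9, -1/3], [5/9, -1/3]].
Y = RN⁻¹ = [[-23, 26], [-33, 51]] · [[8/9, -1/3], [5/9, -1/3]] = [[-6, -1], [-1, -6]].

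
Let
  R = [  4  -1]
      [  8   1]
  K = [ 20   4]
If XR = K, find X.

R is on the right of X, so right-multiply by R⁻¹: X = KR⁻¹.
det R = 12, so R⁻¹ = [[1/12, 1/12], [-2/3, 1/3]].
X = KR⁻¹ = [[20, 4]] · [[1/12, 1/12], [-2/3, 1/3]] = [[-1, 3]].

X = [[-1, 3]]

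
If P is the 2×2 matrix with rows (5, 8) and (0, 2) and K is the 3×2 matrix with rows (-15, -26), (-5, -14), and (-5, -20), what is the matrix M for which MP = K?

M = [[-3, -1], [-1, -3], [-1, -6]]

P is on the right of M, so right-multiply by P⁻¹: M = KP⁻¹.
P has determinant 10; P⁻¹ = [[1/5, -4/5], [0, 1/2]].
M = KP⁻¹ = [[-15, -26], [-5, -14], [-5, -20]] · [[1/5, -4/5], [0, 1/2]] = [[-3, -1], [-1, -3], [-1, -6]].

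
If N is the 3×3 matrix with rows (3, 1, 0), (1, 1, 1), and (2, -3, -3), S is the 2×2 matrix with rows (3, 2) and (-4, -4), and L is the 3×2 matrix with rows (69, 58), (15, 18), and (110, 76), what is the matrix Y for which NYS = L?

Left-multiply by N⁻¹ and right-multiply by S⁻¹: Y = N⁻¹LS⁻¹.
N has determinant 5; N⁻¹ = [[0, 3/5, 1/5], [1, -9/5, -3/5], [-1, 11/5, 2/5]].
det S = -4, so S⁻¹ = [[1, 1/2], [-1, -3/4]].
N⁻¹L = [[31, 26], [-24, -20], [8, 12]].
Y = (N⁻¹L)S⁻¹ = [[5, -4], [-4, 3], [-4, -5]].

Y = [[5, -4], [-4, 3], [-4, -5]]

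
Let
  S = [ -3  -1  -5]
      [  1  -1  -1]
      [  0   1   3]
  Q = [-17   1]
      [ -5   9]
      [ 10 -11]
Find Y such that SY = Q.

Since S multiplies Y on the left, Y = S⁻¹Q.
det S = 4; the adjugate gives S⁻¹ = [[-1/2, -1/2, -1], [-3/4, -9/4, -2], [1/4, 3/4, 1]].
Y = S⁻¹Q = [[-1/2, -1/2, -1], [-3/4, -9/4, -2], [1/4, 3/4, 1]] · [[-17, 1], [-5, 9], [10, -11]] = [[1, 6], [4, 1], [2, -4]].

Y = [[1, 6], [4, 1], [2, -4]]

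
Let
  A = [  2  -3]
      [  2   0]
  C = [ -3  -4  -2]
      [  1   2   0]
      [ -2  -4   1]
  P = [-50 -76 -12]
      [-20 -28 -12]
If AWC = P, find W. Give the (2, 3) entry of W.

-4

Isolating W: multiply by A⁻¹ from the left and C⁻¹ from the right, so W = A⁻¹PC⁻¹.
det A = 6; the adjugate gives A⁻¹ = [[0, 1/2], [-1/3, 1/3]].
det C = -2; the adjugate gives C⁻¹ = [[-1, -6, -2], [1/2, 7/2, 1], [0, 2, 1]].
A⁻¹P = [[-10, -14, -6], [10, 16, 0]].
W = (A⁻¹P)C⁻¹ = [[3, -1, 0], [-2, -4, -4]].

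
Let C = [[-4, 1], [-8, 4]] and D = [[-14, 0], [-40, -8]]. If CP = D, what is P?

P = [[2, -1], [-6, -4]]

Since C multiplies P on the left, P = C⁻¹D.
det C = -8; the adjugate gives C⁻¹ = [[-1/2, 1/8], [-1, 1/2]].
P = C⁻¹D = [[-1/2, 1/8], [-1, 1/2]] · [[-14, 0], [-40, -8]] = [[2, -1], [-6, -4]].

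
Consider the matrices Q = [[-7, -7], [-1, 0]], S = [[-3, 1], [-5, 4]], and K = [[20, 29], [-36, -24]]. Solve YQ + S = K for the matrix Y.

YQ = K − S = [[23, 28], [-31, -28]].
Q is on the right of Y, so right-multiply by Q⁻¹: Y = (K − S)Q⁻¹.
Q has determinant -7; Q⁻¹ = [[0, -1], [-1/7, 1]].
Y = (K − S)Q⁻¹ = [[-4, 5], [4, 3]].

Y = [[-4, 5], [4, 3]]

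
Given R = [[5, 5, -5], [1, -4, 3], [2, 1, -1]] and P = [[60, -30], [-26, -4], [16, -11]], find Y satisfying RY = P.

Y = [[4, -5], [6, 2], [-2, 3]]

Left-multiplying both sides by R⁻¹ gives Y = R⁻¹P.
R has determinant -5; R⁻¹ = [[-1/5, 0, 1], [-7/5, -1, 4], [-9/5, -1, 5]].
Y = R⁻¹P = [[-1/5, 0, 1], [-7/5, -1, 4], [-9/5, -1, 5]] · [[60, -30], [-26, -4], [16, -11]] = [[4, -5], [6, 2], [-2, 3]].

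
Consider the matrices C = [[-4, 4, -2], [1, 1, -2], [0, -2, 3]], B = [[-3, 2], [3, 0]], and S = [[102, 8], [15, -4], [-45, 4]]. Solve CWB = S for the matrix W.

Isolating W: multiply by C⁻¹ from the left and B⁻¹ from the right, so W = C⁻¹SB⁻¹.
C has determinant -4; C⁻¹ = [[1/4, 2, 3/2], [3/4, 3, 5/2], [1/2, 2, 2]].
det B = -6, so B⁻¹ = [[0, 1/3], [1/2, 1/2]].
C⁻¹S = [[-12, 0], [9, 4], [-9, 4]].
W = (C⁻¹S)B⁻¹ = [[0, -4], [2, 5], [2, -1]].

W = [[0, -4], [2, 5], [2, -1]]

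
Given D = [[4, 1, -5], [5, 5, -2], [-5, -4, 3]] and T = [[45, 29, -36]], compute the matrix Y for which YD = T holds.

D is on the right of Y, so right-multiply by D⁻¹: Y = TD⁻¹.
D has determinant -2; D⁻¹ = [[-7/2, -17/2, -23/2], [5/2, 13/2, 17/2], [-5/2, -11/2, -15/2]].
Y = TD⁻¹ = [[45, 29, -36]] · [[-7/2, -17/2, -23/2], [5/2, 13/2, 17/2], [-5/2, -11/2, -15/2]] = [[5, 4, -1]].

Y = [[5, 4, -1]]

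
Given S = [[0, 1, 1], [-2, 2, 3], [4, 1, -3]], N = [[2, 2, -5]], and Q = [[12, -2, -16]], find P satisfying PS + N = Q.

PS = Q − N = [[10, -4, -11]].
Right-multiplying both sides by S⁻¹ gives P = (Q − N)S⁻¹.
det S = -4; the adjugate gives S⁻¹ = [[9/4, -1, -1/4], [-3/2, 1, 1/2], [5/2, -1, -1/2]].
P = (Q − N)S⁻¹ = [[1, -3, 1]].

P = [[1, -3, 1]]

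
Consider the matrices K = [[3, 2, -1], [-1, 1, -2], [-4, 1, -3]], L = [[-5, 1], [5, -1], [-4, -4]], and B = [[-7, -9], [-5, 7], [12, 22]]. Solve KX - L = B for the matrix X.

X = [[-3, -4], [-1, 2], [1, 0]]

KX = B + L = [[-12, -8], [0, 6], [8, 18]].
K is on the left of X, so left-multiply by K⁻¹: X = K⁻¹(B + L).
K has determinant 4; K⁻¹ = [[-1/4, 5/4, -3/4], [5/4, -13/4, 7/4], [3/4, -11/4, 5/4]].
X = K⁻¹(B + L) = [[-3, -4], [-1, 2], [1, 0]].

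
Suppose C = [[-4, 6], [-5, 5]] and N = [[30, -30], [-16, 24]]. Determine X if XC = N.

X = [[0, -6], [4, 0]]

C is on the right of X, so right-multiply by C⁻¹: X = NC⁻¹.
det C = 10; the adjugate gives C⁻¹ = [[1/2, -3/5], [1/2, -2/5]].
X = NC⁻¹ = [[30, -30], [-16, 24]] · [[1/2, -3/5], [1/2, -2/5]] = [[0, -6], [4, 0]].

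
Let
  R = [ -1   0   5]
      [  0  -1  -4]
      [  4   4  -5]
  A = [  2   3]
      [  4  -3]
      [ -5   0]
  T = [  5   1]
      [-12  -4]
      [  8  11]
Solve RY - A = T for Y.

RY = T + A = [[7, 4], [-8, -7], [3, 11]].
Since R multiplies Y on the left, Y = R⁻¹(T + A).
det R = -1; the adjugate gives R⁻¹ = [[-21, -20, -5], [16, 15, 4], [-4, -4, -1]].
Y = R⁻¹(T + A) = [[-2, 1], [4, 3], [1, 1]].

Y = [[-2, 1], [4, 3], [1, 1]]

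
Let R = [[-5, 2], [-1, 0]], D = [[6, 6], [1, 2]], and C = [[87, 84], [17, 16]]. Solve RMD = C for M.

M = R⁻¹CD⁻¹ (apply R⁻¹ on the left and D⁻¹ on the right).
R has determinant 2; R⁻¹ = [[0, -1], [1/2, -5/2]].
det D = 6; the adjugate gives D⁻¹ = [[1/3, -1], [-1/6, 1]].
R⁻¹C = [[-17, -16], [1, 2]].
M = (R⁻¹C)D⁻¹ = [[-3, 1], [0, 1]].

M = [[-3, 1], [0, 1]]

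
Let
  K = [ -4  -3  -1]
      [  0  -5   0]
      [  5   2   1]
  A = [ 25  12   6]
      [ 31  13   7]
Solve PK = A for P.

P = [[-5, 1, 1], [-4, 1, 3]]

K is on the right of P, so right-multiply by K⁻¹: P = AK⁻¹.
det K = -5; the adjugate gives K⁻¹ = [[1, -1/5, 1], [0, -1/5, 0], [-5, 7/5, -4]].
P = AK⁻¹ = [[25, 12, 6], [31, 13, 7]] · [[1, -1/5, 1], [0, -1/5, 0], [-5, 7/5, -4]] = [[-5, 1, 1], [-4, 1, 3]].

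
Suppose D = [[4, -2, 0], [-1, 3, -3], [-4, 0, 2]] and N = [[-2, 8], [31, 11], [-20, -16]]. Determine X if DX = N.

Since D multiplies X on the left, X = D⁻¹N.
D has determinant -4; D⁻¹ = [[-3/2, -1, -3/2], [-7/2, -2, -3], [-3, -2, -5/2]].
X = D⁻¹N = [[-3/2, -1, -3/2], [-7/2, -2, -3], [-3, -2, -5/2]] · [[-2, 8], [31, 11], [-20, -16]] = [[2, 1], [5, -2], [-6, -6]].

X = [[2, 1], [5, -2], [-6, -6]]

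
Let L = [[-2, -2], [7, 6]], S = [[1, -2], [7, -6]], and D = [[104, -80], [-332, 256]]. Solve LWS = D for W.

Isolating W: multiply by L⁻¹ from the left and S⁻¹ from the right, so W = L⁻¹DS⁻¹.
L has determinant 2; L⁻¹ = [[3, 1], [-7/2, -1]].
det S = 8; the adjugate gives S⁻¹ = [[-3/4, 1/4], [-7/8, 1/8]].
L⁻¹D = [[-20, 16], [-32, 24]].
W = (L⁻¹D)S⁻¹ = [[1, -3], [3, -5]].

W = [[1, -3], [3, -5]]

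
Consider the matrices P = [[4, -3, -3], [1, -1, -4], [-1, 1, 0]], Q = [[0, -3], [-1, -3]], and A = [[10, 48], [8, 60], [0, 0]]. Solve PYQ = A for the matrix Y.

Y = [[3, -4], [3, -4], [3, 2]]

Isolating Y: multiply by P⁻¹ from the left and Q⁻¹ from the right, so Y = P⁻¹AQ⁻¹.
P has determinant 4; P⁻¹ = [[1, -3/4, 9/4], [1, -3/4, 13/4], [0, -1/4, -1/4]].
det Q = -3, so Q⁻¹ = [[1, -1], [-1/3, 0]].
P⁻¹A = [[4, 3], [4, 3], [-2, -15]].
Y = (P⁻¹A)Q⁻¹ = [[3, -4], [3, -4], [3, 2]].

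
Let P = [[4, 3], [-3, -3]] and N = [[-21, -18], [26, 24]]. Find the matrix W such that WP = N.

P is on the right of W, so right-multiply by P⁻¹: W = NP⁻¹.
det P = -3; the adjugate gives P⁻¹ = [[1, 1], [-1, -4/3]].
W = NP⁻¹ = [[-21, -18], [26, 24]] · [[1, 1], [-1, -4/3]] = [[-3, 3], [2, -6]].

W = [[-3, 3], [2, -6]]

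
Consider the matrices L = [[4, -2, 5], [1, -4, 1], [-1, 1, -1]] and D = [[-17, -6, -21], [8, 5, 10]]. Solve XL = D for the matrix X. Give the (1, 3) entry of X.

6

L is on the right of X, so right-multiply by L⁻¹: X = DL⁻¹.
det L = -3; the adjugate gives L⁻¹ = [[-1, -1, -6], [0, -1/3, -1/3], [1, 2/3, 14/3]].
X = DL⁻¹ = [[-17, -6, -21], [8, 5, 10]] · [[-1, -1, -6], [0, -1/3, -1/3], [1, 2/3, 14/3]] = [[-4, 5, 6], [2, -3, -3]].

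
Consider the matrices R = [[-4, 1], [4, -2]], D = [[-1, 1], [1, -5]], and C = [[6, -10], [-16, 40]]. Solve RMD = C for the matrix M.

M = [[0, 1], [-5, 5]]

Left-multiply by R⁻¹ and right-multiply by D⁻¹: M = R⁻¹CD⁻¹.
R has determinant 4; R⁻¹ = [[-1/2, -1/4], [-1, -1]].
det D = 4, so D⁻¹ = [[-5/4, -1/4], [-1/4, -1/4]].
R⁻¹C = [[1, -5], [10, -30]].
M = (R⁻¹C)D⁻¹ = [[0, 1], [-5, 5]].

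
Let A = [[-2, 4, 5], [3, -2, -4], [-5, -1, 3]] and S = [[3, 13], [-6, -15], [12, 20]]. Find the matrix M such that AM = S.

Since A multiplies M on the left, M = A⁻¹S.
A has determinant -1; A⁻¹ = [[10, 17, 6], [-11, -19, -7], [13, 22, 8]].
M = A⁻¹S = [[10, 17, 6], [-11, -19, -7], [13, 22, 8]] · [[3, 13], [-6, -15], [12, 20]] = [[0, -5], [-3, 2], [3, -1]].

M = [[0, -5], [-3, 2], [3, -1]]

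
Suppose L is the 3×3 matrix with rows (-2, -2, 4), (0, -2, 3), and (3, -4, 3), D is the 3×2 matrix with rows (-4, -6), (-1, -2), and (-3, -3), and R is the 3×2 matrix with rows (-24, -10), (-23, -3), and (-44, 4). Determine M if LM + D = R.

LM = R − D = [[-20, -4], [-22, -1], [-41, 7]].
Left-multiplying both sides by L⁻¹ gives M = L⁻¹(R − D).
det L = -6, so L⁻¹ = [[-1, 5/3, -1/3], [-3/2, 3, -1], [-1, 7/3, -2/3]].
M = L⁻¹(R − D) = [[-3, 0], [5, -4], [-4, -3]].

M = [[-3, 0], [5, -4], [-4, -3]]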